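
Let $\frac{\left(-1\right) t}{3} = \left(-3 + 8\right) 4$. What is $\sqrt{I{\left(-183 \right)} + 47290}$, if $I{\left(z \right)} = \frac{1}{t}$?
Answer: $\frac{\sqrt{42560985}}{30} \approx 217.46$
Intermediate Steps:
$t = -60$ ($t = - 3 \left(-3 + 8\right) 4 = - 3 \cdot 5 \cdot 4 = \left(-3\right) 20 = -60$)
$I{\left(z \right)} = - \frac{1}{60}$ ($I{\left(z \right)} = \frac{1}{-60} = - \frac{1}{60}$)
$\sqrt{I{\left(-183 \right)} + 47290} = \sqrt{- \frac{1}{60} + 47290} = \sqrt{\frac{2837399}{60}} = \frac{\sqrt{42560985}}{30}$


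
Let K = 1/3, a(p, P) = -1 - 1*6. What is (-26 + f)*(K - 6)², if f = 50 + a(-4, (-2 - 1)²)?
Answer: 4913/9 ≈ 545.89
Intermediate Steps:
a(p, P) = -7 (a(p, P) = -1 - 6 = -7)
K = ⅓ ≈ 0.33333
f = 43 (f = 50 - 7 = 43)
(-26 + f)*(K - 6)² = (-26 + 43)*(⅓ - 6)² = 17*(-17/3)² = 17*(289/9) = 4913/9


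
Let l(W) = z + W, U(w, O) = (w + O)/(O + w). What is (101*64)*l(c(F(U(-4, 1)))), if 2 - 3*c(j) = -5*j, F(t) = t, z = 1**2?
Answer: 64640/3 ≈ 21547.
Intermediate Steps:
U(w, O) = 1 (U(w, O) = (O + w)/(O + w) = 1)
z = 1
c(j) = 2/3 + 5*j/3 (c(j) = 2/3 - (-5)*j/3 = 2/3 + 5*j/3)
l(W) = 1 + W
(101*64)*l(c(F(U(-4, 1)))) = (101*64)*(1 + (2/3 + (5/3)*1)) = 6464*(1 + (2/3 + 5/3)) = 6464*(1 + 7/3) = 6464*(10/3) = 64640/3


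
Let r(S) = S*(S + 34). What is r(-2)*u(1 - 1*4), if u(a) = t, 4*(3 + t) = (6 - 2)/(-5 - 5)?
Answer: 992/5 ≈ 198.40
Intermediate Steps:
t = -31/10 (t = -3 + ((6 - 2)/(-5 - 5))/4 = -3 + (4/(-10))/4 = -3 + (4*(-⅒))/4 = -3 + (¼)*(-⅖) = -3 - ⅒ = -31/10 ≈ -3.1000)
u(a) = -31/10
r(S) = S*(34 + S)
r(-2)*u(1 - 1*4) = -2*(34 - 2)*(-31/10) = -2*32*(-31/10) = -64*(-31/10) = 992/5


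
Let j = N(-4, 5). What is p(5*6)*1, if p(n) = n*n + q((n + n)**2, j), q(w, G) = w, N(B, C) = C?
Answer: 4500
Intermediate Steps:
j = 5
p(n) = 5*n**2 (p(n) = n*n + (n + n)**2 = n**2 + (2*n)**2 = n**2 + 4*n**2 = 5*n**2)
p(5*6)*1 = (5*(5*6)**2)*1 = (5*30**2)*1 = (5*900)*1 = 4500*1 = 4500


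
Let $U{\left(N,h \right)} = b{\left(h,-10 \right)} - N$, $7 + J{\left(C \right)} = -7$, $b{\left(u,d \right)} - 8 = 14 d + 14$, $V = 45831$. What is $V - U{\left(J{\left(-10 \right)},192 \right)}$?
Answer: $45935$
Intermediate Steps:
$b{\left(u,d \right)} = 22 + 14 d$ ($b{\left(u,d \right)} = 8 + \left(14 d + 14\right) = 8 + \left(14 + 14 d\right) = 22 + 14 d$)
$J{\left(C \right)} = -14$ ($J{\left(C \right)} = -7 - 7 = -14$)
$U{\left(N,h \right)} = -118 - N$ ($U{\left(N,h \right)} = \left(22 + 14 \left(-10\right)\right) - N = \left(22 - 140\right) - N = -118 - N$)
$V - U{\left(J{\left(-10 \right)},192 \right)} = 45831 - \left(-118 - -14\right) = 45831 - \left(-118 + 14\right) = 45831 - -104 = 45831 + 104 = 45935$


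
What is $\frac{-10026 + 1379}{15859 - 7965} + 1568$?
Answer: $\frac{12369145}{7894} \approx 1566.9$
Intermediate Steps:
$\frac{-10026 + 1379}{15859 - 7965} + 1568 = - \frac{8647}{7894} + 1568 = \frac{12369145}{7894}$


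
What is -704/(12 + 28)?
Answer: -88/5 ≈ -17.600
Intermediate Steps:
-704/(12 + 28) = -704/40 = -704*1/40 = -88/5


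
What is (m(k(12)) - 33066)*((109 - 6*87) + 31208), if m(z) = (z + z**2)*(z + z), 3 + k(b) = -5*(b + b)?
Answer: -114697270890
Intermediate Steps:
k(b) = -3 - 10*b (k(b) = -3 - 5*(b + b) = -3 - 10*b)
m(z) = 2*z*(z + z**2) (m(z) = (z + z**2)*(2*z) = 2*z*(z + z**2))
(m(k(12)) - 33066)*((109 - 6*87) + 31208) = (2*(-3 - 10*12)**2*(1 + (-3 - 10*12)) - 33066)*((109 - 6*87) + 31208) = (2*(-3 - 120)**2*(1 + (-3 - 120)) - 33066)*((109 - 522) + 31208) = (2*(-123)**2*(1 - 123) - 33066)*(-413 + 31208) = (2*15129*(-122) - 33066)*30795 = (-3691476 - 33066)*30795 = -3724542*30795 = -114697270890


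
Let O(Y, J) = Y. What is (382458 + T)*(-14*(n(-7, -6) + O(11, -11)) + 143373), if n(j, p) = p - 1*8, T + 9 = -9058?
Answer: 53549870265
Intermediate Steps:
T = -9067 (T = -9 - 9058 = -9067)
n(j, p) = -8 + p (n(j, p) = p - 8 = -8 + p)
(382458 + T)*(-14*(n(-7, -6) + O(11, -11)) + 143373) = (382458 - 9067)*(-14*((-8 - 6) + 11) + 143373) = 373391*(-14*(-14 + 11) + 143373) = 373391*(-14*(-3) + 143373) = 373391*(42 + 143373) = 373391*143415 = 53549870265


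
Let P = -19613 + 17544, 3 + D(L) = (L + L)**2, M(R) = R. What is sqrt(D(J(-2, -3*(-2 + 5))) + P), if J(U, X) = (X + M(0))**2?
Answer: 2*sqrt(6043) ≈ 155.47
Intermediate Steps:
J(U, X) = X**2 (J(U, X) = (X + 0)**2 = X**2)
D(L) = -3 + 4*L**2 (D(L) = -3 + (L + L)**2 = -3 + (2*L)**2 = -3 + 4*L**2)
P = -2069
sqrt(D(J(-2, -3*(-2 + 5))) + P) = sqrt((-3 + 4*((-3*(-2 + 5))**2)**2) - 2069) = sqrt((-3 + 4*((-3*3)**2)**2) - 2069) = sqrt((-3 + 4*((-9)**2)**2) - 2069) = sqrt((-3 + 4*81**2) - 2069) = sqrt((-3 + 4*6561) - 2069) = sqrt((-3 + 26244) - 2069) = sqrt(26241 - 2069) = sqrt(24172) = 2*sqrt(6043)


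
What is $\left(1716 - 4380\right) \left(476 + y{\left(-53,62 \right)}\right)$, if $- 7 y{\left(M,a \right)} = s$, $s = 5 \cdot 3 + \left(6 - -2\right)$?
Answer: $- \frac{8815176}{7} \approx -1.2593 \cdot 10^{6}$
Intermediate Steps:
$s = 23$ ($s = 15 + \left(6 + 2\right) = 15 + 8 = 23$)
$y{\left(M,a \right)} = - \frac{23}{7}$ ($y{\left(M,a \right)} = \left(- \frac{1}{7}\right) 23 = - \frac{23}{7}$)
$\left(1716 - 4380\right) \left(476 + y{\left(-53,62 \right)}\right) = \left(1716 - 4380\right) \left(476 - \frac{23}{7}\right) = \left(-2664\right) \frac{3309}{7} = - \frac{8815176}{7}$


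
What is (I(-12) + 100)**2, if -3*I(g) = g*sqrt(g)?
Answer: 9808 + 1600*I*sqrt(3) ≈ 9808.0 + 2771.3*I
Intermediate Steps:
I(g) = -g**(3/2)/3 (I(g) = -g*sqrt(g)/3 = -g**(3/2)/3)
(I(-12) + 100)**2 = (-(-8)*I*sqrt(3) + 100)**2 = (8*I*sqrt(3) + 100)**2 = (100 + 8*I*sqrt(3))**2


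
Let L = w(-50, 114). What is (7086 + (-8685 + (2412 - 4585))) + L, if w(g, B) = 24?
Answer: -3748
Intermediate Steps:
L = 24
(7086 + (-8685 + (2412 - 4585))) + L = (7086 + (-8685 + (2412 - 4585))) + 24 = (7086 + (-8685 - 2173)) + 24 = (7086 - 10858) + 24 = -3772 + 24 = -3748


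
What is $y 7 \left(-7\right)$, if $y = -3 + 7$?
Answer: $-196$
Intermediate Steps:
$y = 4$
$y 7 \left(-7\right) = 4 \cdot 7 \left(-7\right) = 28 \left(-7\right) = -196$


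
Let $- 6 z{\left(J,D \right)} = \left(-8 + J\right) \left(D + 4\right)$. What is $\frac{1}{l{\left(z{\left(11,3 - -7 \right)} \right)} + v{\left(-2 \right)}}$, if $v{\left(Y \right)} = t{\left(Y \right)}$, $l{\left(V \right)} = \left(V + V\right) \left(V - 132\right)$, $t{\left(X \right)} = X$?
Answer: $\frac{1}{1944} \approx 0.0005144$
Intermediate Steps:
$z{\left(J,D \right)} = - \frac{\left(-8 + J\right) \left(4 + D\right)}{6}$ ($z{\left(J,D \right)} = - \frac{\left(-8 + J\right) \left(D + 4\right)}{6} = - \frac{\left(-8 + J\right) \left(4 + D\right)}{6}$)
$l{\left(V \right)} = 2 V \left(-132 + V\right)$
$v{\left(Y \right)} = Y$
$\frac{1}{l{\left(z{\left(11,3 - -7 \right)} \right)} + v{\left(-2 \right)}} = \frac{1}{2 \left(\frac{16}{3} - \frac{22}{3} + \frac{4 \left(3 - -7\right)}{3} - \frac{1}{6} \left(3 - -7\right) 11\right) \left(-132 + \left(\frac{16}{3} - \frac{22}{3} + \frac{4 \left(3 - -7\right)}{3} - \frac{1}{6} \left(3 - -7\right) 11\right)\right) - 2} = \frac{1}{2 \left(\frac{16}{3} - \frac{22}{3} + \frac{4 \left(3 + 7\right)}{3} - \frac{1}{6} \left(3 + 7\right) 11\right) \left(-132 + \left(\frac{16}{3} - \frac{22}{3} + \frac{4 \left(3 + 7\right)}{3} - \frac{1}{6} \left(3 + 7\right) 11\right)\right) - 2} = \frac{1}{2 \left(\frac{16}{3} - \frac{22}{3} + \frac{4}{3} \cdot 10 - \frac{5}{3} \cdot 11\right) \left(-132 + \left(\frac{16}{3} - \frac{22}{3} + \frac{4}{3} \cdot 10 - \frac{5}{3} \cdot 11\right)\right) - 2} = \frac{1}{2 \left(\frac{16}{3} - \frac{22}{3} + \frac{40}{3} - \frac{55}{3}\right) \left(-132 + \left(\frac{16}{3} - \frac{22}{3} + \frac{40}{3} - \frac{55}{3}\right)\right) - 2} = \frac{1}{2 \left(-7\right) \left(-132 - 7\right) - 2} = \frac{1}{2 \left(-7\right) \left(-139\right) - 2} = \frac{1}{1946 - 2} = \frac{1}{1944}$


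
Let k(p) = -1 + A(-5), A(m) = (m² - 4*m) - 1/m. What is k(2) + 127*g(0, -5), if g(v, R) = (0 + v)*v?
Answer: 221/5 ≈ 44.200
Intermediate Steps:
g(v, R) = v² (g(v, R) = v*v = v²)
A(m) = m² - 1/m - 4*m
k(p) = 221/5 (k(p) = -1 + (-1 + (-5)²*(-4 - 5))/(-5) = -1 - (-1 + 25*(-9))/5 = -1 - (-1 - 225)/5 = -1 - ⅕*(-226) = -1 + 226/5 = 221/5)
k(2) + 127*g(0, -5) = 221/5 + 127*0² = 221/5 + 127*0 = 221/5 + 0 = 221/5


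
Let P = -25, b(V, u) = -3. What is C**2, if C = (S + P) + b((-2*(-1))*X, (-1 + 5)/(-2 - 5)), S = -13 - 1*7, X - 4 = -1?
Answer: 2304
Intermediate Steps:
X = 3 (X = 4 - 1 = 3)
S = -20 (S = -13 - 7 = -20)
C = -48 (C = (-20 - 25) - 3 = -45 - 3 = -48)
C**2 = (-48)**2 = 2304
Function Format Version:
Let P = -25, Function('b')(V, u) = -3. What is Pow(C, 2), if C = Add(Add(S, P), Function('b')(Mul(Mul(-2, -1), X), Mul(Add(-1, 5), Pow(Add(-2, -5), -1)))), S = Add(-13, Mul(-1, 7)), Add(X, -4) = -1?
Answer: 2304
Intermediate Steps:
X = 3 (X = Add(4, -1) = 3)
S = -20 (S = Add(-13, -7) = -20)
C = -48 (C = Add(Add(-20, -25), -3) = Add(-45, -3) = -48)
Pow(C, 2) = Pow(-48, 2) = 2304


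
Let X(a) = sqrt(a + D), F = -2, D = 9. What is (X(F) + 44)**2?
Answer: (44 + sqrt(7))**2 ≈ 2175.8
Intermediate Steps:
X(a) = sqrt(9 + a) (X(a) = sqrt(a + 9) = sqrt(9 + a))
(X(F) + 44)**2 = (sqrt(9 - 2) + 44)**2 = (sqrt(7) + 44)**2 = (44 + sqrt(7))**2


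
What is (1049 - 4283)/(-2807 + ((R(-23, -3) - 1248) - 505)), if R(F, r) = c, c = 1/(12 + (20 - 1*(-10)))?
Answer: 135828/191519 ≈ 0.70921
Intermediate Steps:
c = 1/42 (c = 1/(12 + (20 + 10)) = 1/(12 + 30) = 1/42 ≈ 0.023810)
R(F, r) = 1/42
(1049 - 4283)/(-2807 + ((R(-23, -3) - 1248) - 505)) = (1049 - 4283)/(-2807 + ((1/42 - 1248) - 505)) = -3234/(-2807 + (-52415/42 - 505)) = -3234/(-2807 - 73625/42) = -3234/(-191519/42) = -3234*(-42/191519) = 135828/191519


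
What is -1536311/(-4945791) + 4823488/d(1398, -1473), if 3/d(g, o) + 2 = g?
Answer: 3700325011673789/1648597 ≈ 2.2445e+9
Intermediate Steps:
d(g, o) = 3/(-2 + g)
-1536311/(-4945791) + 4823488/d(1398, -1473) = -1536311/(-4945791) + 4823488/((3/(-2 + 1398))) = -1536311*(-1/4945791) + 4823488/((3/1396)) = 1536311/4945791 + 4823488/((3*(1/1396))) = 1536311/4945791 + 4823488/(3/1396) = 1536311/4945791 + 4823488*(1396/3) = 1536311/4945791 + 6733589248/3 = 3700325011673789/1648597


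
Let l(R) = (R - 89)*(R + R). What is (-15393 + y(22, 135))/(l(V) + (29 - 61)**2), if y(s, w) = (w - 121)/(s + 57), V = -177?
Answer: -1216033/7519852 ≈ -0.16171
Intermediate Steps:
l(R) = 2*R*(-89 + R) (l(R) = (-89 + R)*(2*R) = 2*R*(-89 + R))
y(s, w) = (-121 + w)/(57 + s)
(-15393 + y(22, 135))/(l(V) + (29 - 61)**2) = (-15393 + (-121 + 135)/(57 + 22))/(2*(-177)*(-89 - 177) + (29 - 61)**2) = (-15393 + 14/79)/(2*(-177)*(-266) + (-32)**2) = (-15393 + (1/79)*14)/(94164 + 1024) = (-15393 + 14/79)/95188 = -1216033/79*1/95188 = -1216033/7519852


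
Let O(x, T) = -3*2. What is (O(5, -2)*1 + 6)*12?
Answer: 0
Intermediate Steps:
O(x, T) = -6
(O(5, -2)*1 + 6)*12 = (-6*1 + 6)*12 = (-6 + 6)*12 = 0*12 = 0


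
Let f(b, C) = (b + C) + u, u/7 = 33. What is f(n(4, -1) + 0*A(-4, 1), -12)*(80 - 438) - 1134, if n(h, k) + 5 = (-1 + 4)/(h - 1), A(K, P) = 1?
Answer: -78104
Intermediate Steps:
u = 231 (u = 7*33 = 231)
n(h, k) = -5 + 3/(-1 + h) (n(h, k) = -5 + (-1 + 4)/(h - 1) = -5 + 3/(-1 + h))
f(b, C) = 231 + C + b (f(b, C) = (b + C) + 231 = (C + b) + 231 = 231 + C + b)
f(n(4, -1) + 0*A(-4, 1), -12)*(80 - 438) - 1134 = (231 - 12 + ((8 - 5*4)/(-1 + 4) + 0*1))*(80 - 438) - 1134 = (231 - 12 + ((8 - 20)/3 + 0))*(-358) - 1134 = (231 - 12 + ((1/3)*(-12) + 0))*(-358) - 1134 = (231 - 12 + (-4 + 0))*(-358) - 1134 = (231 - 12 - 4)*(-358) - 1134 = 215*(-358) - 1134 = -76970 - 1134 = -78104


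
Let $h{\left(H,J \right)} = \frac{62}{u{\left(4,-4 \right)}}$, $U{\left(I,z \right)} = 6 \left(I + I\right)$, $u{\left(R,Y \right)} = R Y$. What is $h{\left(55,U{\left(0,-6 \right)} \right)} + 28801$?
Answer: $\frac{230377}{8} \approx 28797.0$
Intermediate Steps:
$U{\left(I,z \right)} = 12 I$ ($U{\left(I,z \right)} = 6 \cdot 2 I = 12 I$)
$h{\left(H,J \right)} = - \frac{31}{8}$ ($h{\left(H,J \right)} = \frac{62}{4 \left(-4\right)} = \frac{62}{-16} = 62 \left(- \frac{1}{16}\right) = - \frac{31}{8}$)
$h{\left(55,U{\left(0,-6 \right)} \right)} + 28801 = - \frac{31}{8} + 28801 = \frac{230377}{8}$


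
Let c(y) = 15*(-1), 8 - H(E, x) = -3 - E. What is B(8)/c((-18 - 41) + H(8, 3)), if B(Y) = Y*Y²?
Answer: -512/15 ≈ -34.133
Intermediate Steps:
H(E, x) = 11 + E (H(E, x) = 8 - (-3 - E) = 8 + (3 + E) = 11 + E)
B(Y) = Y³
c(y) = -15
B(8)/c((-18 - 41) + H(8, 3)) = 8³/(-15) = 512*(-1/15) = -512/15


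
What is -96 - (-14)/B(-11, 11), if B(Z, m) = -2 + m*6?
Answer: -3065/32 ≈ -95.781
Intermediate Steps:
B(Z, m) = -2 + 6*m
-96 - (-14)/B(-11, 11) = -96 - (-14)/(-2 + 6*11) = -96 - (-14)/(-2 + 66) = -96 - (-14)/64 = -96 - 7*(-1/32) = -96 + 7/32 = -3065/32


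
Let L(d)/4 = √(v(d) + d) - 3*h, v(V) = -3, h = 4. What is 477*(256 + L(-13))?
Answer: 99216 + 7632*I ≈ 99216.0 + 7632.0*I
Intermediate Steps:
L(d) = -48 + 4*√(-3 + d) (L(d) = 4*(√(-3 + d) - 3*4) = 4*(√(-3 + d) - 12) = 4*(-12 + √(-3 + d)) = -48 + 4*√(-3 + d))
477*(256 + L(-13)) = 477*(256 + (-48 + 4*√(-3 - 13))) = 477*(256 + (-48 + 4*√(-16))) = 477*(256 + (-48 + 4*(4*I))) = 477*(256 + (-48 + 16*I)) = 477*(208 + 16*I) = 99216 + 7632*I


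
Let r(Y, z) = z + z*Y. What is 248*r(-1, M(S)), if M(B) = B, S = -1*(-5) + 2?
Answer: 0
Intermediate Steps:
S = 7 (S = 5 + 2 = 7)
r(Y, z) = z + Y*z
248*r(-1, M(S)) = 248*(7*(1 - 1)) = 248*(7*0) = 248*0 = 0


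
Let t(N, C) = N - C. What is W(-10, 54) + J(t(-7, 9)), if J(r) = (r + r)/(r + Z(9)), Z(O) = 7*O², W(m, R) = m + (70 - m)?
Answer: 38538/551 ≈ 69.942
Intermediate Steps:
W(m, R) = 70
J(r) = 2*r/(567 + r) (J(r) = (r + r)/(r + 7*9²) = (2*r)/(r + 7*81) = (2*r)/(r + 567) = (2*r)/(567 + r) = 2*r/(567 + r))
W(-10, 54) + J(t(-7, 9)) = 70 + 2*(-7 - 1*9)/(567 + (-7 - 1*9)) = 70 + 2*(-7 - 9)/(567 + (-7 - 9)) = 70 + 2*(-16)/(567 - 16) = 70 + 2*(-16)/551 = 70 + 2*(-16)*(1/551) = 70 - 32/551 = 38538/551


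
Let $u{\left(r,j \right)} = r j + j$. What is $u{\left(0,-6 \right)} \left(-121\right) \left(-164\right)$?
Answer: $-119064$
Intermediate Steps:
$u{\left(r,j \right)} = j + j r$ ($u{\left(r,j \right)} = j r + j = j + j r$)
$u{\left(0,-6 \right)} \left(-121\right) \left(-164\right) = - 6 \left(1 + 0\right) \left(-121\right) \left(-164\right) = \left(-6\right) 1 \left(-121\right) \left(-164\right) = \left(-6\right) \left(-121\right) \left(-164\right) = 726 \left(-164\right) = -119064$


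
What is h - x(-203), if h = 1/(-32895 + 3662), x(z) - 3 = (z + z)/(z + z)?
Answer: -116933/29233 ≈ -4.0000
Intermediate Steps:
x(z) = 4 (x(z) = 3 + (z + z)/(z + z) = 3 + (2*z)/((2*z)) = 3 + (2*z)*(1/(2*z)) = 3 + 1 = 4)
h = -1/29233 (h = 1/(-29233) = -1/29233 ≈ -3.4208e-5)
h - x(-203) = -1/29233 - 1*4 = -1/29233 - 4 = -116933/29233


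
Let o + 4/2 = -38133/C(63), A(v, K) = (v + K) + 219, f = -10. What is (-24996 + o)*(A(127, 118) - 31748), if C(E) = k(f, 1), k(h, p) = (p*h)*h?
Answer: 19849173993/25 ≈ 7.9397e+8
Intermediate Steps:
k(h, p) = p*h² (k(h, p) = (h*p)*h = p*h²)
A(v, K) = 219 + K + v (A(v, K) = (K + v) + 219 = 219 + K + v)
C(E) = 100 (C(E) = 1*(-10)² = 1*100 = 100)
o = -38333/100 (o = -2 - 38133/100 = -38333/100 ≈ -383.33)
(-24996 + o)*(A(127, 118) - 31748) = (-24996 - 38333/100)*((219 + 118 + 127) - 31748) = -2537933*(464 - 31748)/100 = -2537933/100*(-31284) = 19849173993/25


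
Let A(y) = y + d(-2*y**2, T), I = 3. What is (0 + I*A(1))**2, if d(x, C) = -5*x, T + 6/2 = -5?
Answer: 1089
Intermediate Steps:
T = -8 (T = -3 - 5 = -8)
A(y) = y + 10*y**2 (A(y) = y - (-10)*y**2 = y + 10*y**2)
(0 + I*A(1))**2 = (0 + 3*(1*(1 + 10*1)))**2 = (0 + 3*(1*(1 + 10)))**2 = (0 + 3*(1*11))**2 = (0 + 3*11)**2 = (0 + 33)**2 = 33**2 = 1089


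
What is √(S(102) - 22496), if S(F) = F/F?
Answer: I*√22495 ≈ 149.98*I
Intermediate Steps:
S(F) = 1
√(S(102) - 22496) = √(1 - 22496) = √(-22495) = I*√22495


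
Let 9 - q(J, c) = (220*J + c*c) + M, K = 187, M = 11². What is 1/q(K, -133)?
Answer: -1/58941 ≈ -1.6966e-5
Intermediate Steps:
M = 121
q(J, c) = -112 - c² - 220*J (q(J, c) = 9 - ((220*J + c*c) + 121) = 9 - ((220*J + c²) + 121) = 9 - ((c² + 220*J) + 121) = 9 - (121 + c² + 220*J) = 9 + (-121 - c² - 220*J) = -112 - c² - 220*J)
1/q(K, -133) = 1/(-112 - 1*(-133)² - 220*187) = 1/(-112 - 1*17689 - 41140) = 1/(-112 - 17689 - 41140) = 1/(-58941) = -1/58941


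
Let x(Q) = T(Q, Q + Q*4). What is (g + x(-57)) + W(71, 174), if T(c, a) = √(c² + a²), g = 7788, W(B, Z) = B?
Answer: 7859 + 57*√26 ≈ 8149.6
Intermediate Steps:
T(c, a) = √(a² + c²)
x(Q) = √26*√(Q²) (x(Q) = √((Q + Q*4)² + Q²) = √((Q + 4*Q)² + Q²) = √((5*Q)² + Q²) = √(25*Q² + Q²) = √(26*Q²) = √26*√(Q²))
(g + x(-57)) + W(71, 174) = (7788 + √26*√((-57)²)) + 71 = (7788 + √26*√3249) + 71 = (7788 + √26*57) + 71 = (7788 + 57*√26) + 71 = 7859 + 57*√26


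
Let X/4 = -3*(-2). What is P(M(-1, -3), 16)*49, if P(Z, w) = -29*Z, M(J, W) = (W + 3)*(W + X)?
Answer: 0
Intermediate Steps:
X = 24 (X = 4*(-3*(-2)) = 4*6 = 24)
M(J, W) = (3 + W)*(24 + W) (M(J, W) = (W + 3)*(W + 24) = (3 + W)*(24 + W))
P(M(-1, -3), 16)*49 = -29*(72 + (-3)² + 27*(-3))*49 = -29*(72 + 9 - 81)*49 = -29*0*49 = 0*49 = 0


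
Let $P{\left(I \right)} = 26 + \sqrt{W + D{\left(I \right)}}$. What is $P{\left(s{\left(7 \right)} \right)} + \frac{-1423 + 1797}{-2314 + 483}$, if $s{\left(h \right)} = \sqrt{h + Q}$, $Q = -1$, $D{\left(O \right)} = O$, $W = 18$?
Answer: $\frac{47232}{1831} + \sqrt{18 + \sqrt{6}} \approx 30.318$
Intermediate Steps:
$s{\left(h \right)} = \sqrt{-1 + h}$ ($s{\left(h \right)} = \sqrt{h - 1} = \sqrt{-1 + h}$)
$P{\left(I \right)} = 26 + \sqrt{18 + I}$
$P{\left(s{\left(7 \right)} \right)} + \frac{-1423 + 1797}{-2314 + 483} = \left(26 + \sqrt{18 + \sqrt{-1 + 7}}\right) + \frac{-1423 + 1797}{-2314 + 483} = \left(26 + \sqrt{18 + \sqrt{6}}\right) + \frac{374}{-1831} = \left(26 + \sqrt{18 + \sqrt{6}}\right) + 374 \left(- \frac{1}{1831}\right) = \left(26 + \sqrt{18 + \sqrt{6}}\right) - \frac{374}{1831} = \frac{47232}{1831} + \sqrt{18 + \sqrt{6}}$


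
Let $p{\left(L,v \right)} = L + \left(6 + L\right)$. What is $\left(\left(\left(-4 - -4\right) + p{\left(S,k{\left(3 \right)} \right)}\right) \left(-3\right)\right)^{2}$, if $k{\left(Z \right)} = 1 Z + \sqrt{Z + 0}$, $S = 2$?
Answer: $900$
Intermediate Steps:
$k{\left(Z \right)} = Z + \sqrt{Z}$
$p{\left(L,v \right)} = 6 + 2 L$
$\left(\left(\left(-4 - -4\right) + p{\left(S,k{\left(3 \right)} \right)}\right) \left(-3\right)\right)^{2} = \left(\left(\left(-4 - -4\right) + \left(6 + 2 \cdot 2\right)\right) \left(-3\right)\right)^{2} = \left(\left(\left(-4 + 4\right) + \left(6 + 4\right)\right) \left(-3\right)\right)^{2} = \left(\left(0 + 10\right) \left(-3\right)\right)^{2} = \left(10 \left(-3\right)\right)^{2} = \left(-30\right)^{2} = 900$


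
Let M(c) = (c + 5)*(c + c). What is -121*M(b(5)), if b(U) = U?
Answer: -12100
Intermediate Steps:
M(c) = 2*c*(5 + c) (M(c) = (5 + c)*(2*c) = 2*c*(5 + c))
-121*M(b(5)) = -242*5*(5 + 5) = -242*5*10 = -121*100 = -12100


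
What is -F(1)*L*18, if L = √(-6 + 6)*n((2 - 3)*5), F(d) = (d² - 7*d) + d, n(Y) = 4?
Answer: 0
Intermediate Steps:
F(d) = d² - 6*d
L = 0 (L = √(-6 + 6)*4 = √0*4 = 0*4 = 0)
-F(1)*L*18 = -(1*(-6 + 1))*0*18 = -(1*(-5))*0*18 = -(-5*0)*18 = -0*18 = -1*0 = 0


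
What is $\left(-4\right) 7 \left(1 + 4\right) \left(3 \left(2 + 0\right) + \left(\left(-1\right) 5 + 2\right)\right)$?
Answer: $-420$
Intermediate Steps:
$\left(-4\right) 7 \left(1 + 4\right) \left(3 \left(2 + 0\right) + \left(\left(-1\right) 5 + 2\right)\right) = - 28 \cdot 5 \left(3 \cdot 2 + \left(-5 + 2\right)\right) = - 28 \cdot 5 \left(6 - 3\right) = - 28 \cdot 5 \cdot 3 = \left(-28\right) 15 = -420$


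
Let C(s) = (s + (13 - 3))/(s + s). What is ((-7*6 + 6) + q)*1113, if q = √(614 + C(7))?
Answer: -40068 + 477*√13398/2 ≈ -12462.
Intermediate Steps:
C(s) = (10 + s)/(2*s) (C(s) = (s + 10)/((2*s)) = (10 + s)*(1/(2*s)) = (10 + s)/(2*s))
q = 3*√13398/14 (q = √(614 + (½)*(10 + 7)/7) = √(614 + (½)*(⅐)*17) = √(614 + 17/14) = √(8613/14) = 3*√13398/14 ≈ 24.804)
((-7*6 + 6) + q)*1113 = ((-7*6 + 6) + 3*√13398/14)*1113 = ((-42 + 6) + 3*√13398/14)*1113 = (-36 + 3*√13398/14)*1113 = -40068 + 477*√13398/2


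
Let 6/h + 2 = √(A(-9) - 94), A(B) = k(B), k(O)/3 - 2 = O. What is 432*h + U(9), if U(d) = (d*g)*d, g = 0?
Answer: -5184/119 - 2592*I*√115/119 ≈ -43.563 - 233.58*I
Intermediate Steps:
k(O) = 6 + 3*O
A(B) = 6 + 3*B
h = 6/(-2 + I*√115) (h = 6/(-2 + √((6 + 3*(-9)) - 94)) = 6/(-2 + √((6 - 27) - 94)) = 6/(-2 + √(-21 - 94)) = 6/(-2 + √(-115)) = 6/(-2 + I*√115) ≈ -0.10084 - 0.5407*I)
U(d) = 0 (U(d) = (d*0)*d = 0*d = 0)
432*h + U(9) = 432*(-12/119 - 6*I*√115/119) + 0 = (-5184/119 - 2592*I*√115/119) + 0 = -5184/119 - 2592*I*√115/119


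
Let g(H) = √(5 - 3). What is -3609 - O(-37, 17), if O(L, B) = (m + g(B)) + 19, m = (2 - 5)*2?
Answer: -3622 - √2 ≈ -3623.4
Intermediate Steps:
g(H) = √2
m = -6 (m = -3*2 = -6)
O(L, B) = 13 + √2 (O(L, B) = (-6 + √2) + 19 = 13 + √2)
-3609 - O(-37, 17) = -3609 - (13 + √2) = -3609 + (-13 - √2) = -3622 - √2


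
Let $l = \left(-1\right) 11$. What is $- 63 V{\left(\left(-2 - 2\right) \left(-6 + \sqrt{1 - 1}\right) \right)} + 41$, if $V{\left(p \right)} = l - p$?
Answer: $2246$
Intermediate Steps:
$l = -11$
$V{\left(p \right)} = -11 - p$
$- 63 V{\left(\left(-2 - 2\right) \left(-6 + \sqrt{1 - 1}\right) \right)} + 41 = - 63 \left(-11 - \left(-2 - 2\right) \left(-6 + \sqrt{1 - 1}\right)\right) + 41 = - 63 \left(-11 - - 4 \left(-6 + \sqrt{0}\right)\right) + 41 = - 63 \left(-11 - - 4 \left(-6 + 0\right)\right) + 41 = - 63 \left(-11 - \left(-4\right) \left(-6\right)\right) + 41 = - 63 \left(-11 - 24\right) + 41 = \left(-63\right) \left(-35\right) + 41 = 2205 + 41 = 2246$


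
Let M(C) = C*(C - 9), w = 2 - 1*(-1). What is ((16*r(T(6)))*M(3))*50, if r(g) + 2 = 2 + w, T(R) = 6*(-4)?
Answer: -43200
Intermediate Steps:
w = 3 (w = 2 + 1 = 3)
T(R) = -24
M(C) = C*(-9 + C)
r(g) = 3 (r(g) = -2 + (2 + 3) = -2 + 5 = 3)
((16*r(T(6)))*M(3))*50 = ((16*3)*(3*(-9 + 3)))*50 = (48*(3*(-6)))*50 = (48*(-18))*50 = -864*50 = -43200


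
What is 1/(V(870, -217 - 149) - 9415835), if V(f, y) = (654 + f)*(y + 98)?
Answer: -1/9824267 ≈ -1.0179e-7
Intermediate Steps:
V(f, y) = (98 + y)*(654 + f) (V(f, y) = (654 + f)*(98 + y) = (98 + y)*(654 + f))
1/(V(870, -217 - 149) - 9415835) = 1/((64092 + 98*870 + 654*(-217 - 149) + 870*(-217 - 149)) - 9415835) = 1/((64092 + 85260 + 654*(-366) + 870*(-366)) - 9415835) = 1/((64092 + 85260 - 239364 - 318420) - 9415835) = 1/(-408432 - 9415835) = 1/(-9824267) = -1/9824267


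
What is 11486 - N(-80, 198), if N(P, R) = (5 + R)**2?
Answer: -29723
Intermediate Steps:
11486 - N(-80, 198) = 11486 - (5 + 198)**2 = 11486 - 1*203**2 = 11486 - 1*41209 = 11486 - 41209 = -29723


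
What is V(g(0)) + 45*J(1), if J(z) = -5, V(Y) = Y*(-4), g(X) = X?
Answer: -225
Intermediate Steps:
V(Y) = -4*Y
V(g(0)) + 45*J(1) = -4*0 + 45*(-5) = 0 - 225 = -225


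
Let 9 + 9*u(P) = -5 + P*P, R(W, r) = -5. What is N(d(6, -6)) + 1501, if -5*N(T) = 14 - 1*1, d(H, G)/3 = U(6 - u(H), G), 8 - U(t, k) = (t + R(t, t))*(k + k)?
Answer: 7492/5 ≈ 1498.4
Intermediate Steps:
u(P) = -14/9 + P²/9 (u(P) = -1 + (-5 + P*P)/9 = -1 + (-5 + P²)/9 = -1 + (-5/9 + P²/9) = -14/9 + P²/9)
U(t, k) = 8 - 2*k*(-5 + t) (U(t, k) = 8 - (t - 5)*(k + k) = 8 - (-5 + t)*2*k = 8 - 2*k*(-5 + t))
d(H, G) = 24 + 30*G - 6*G*(68/9 - H²/9) (d(H, G) = 3*(8 + 10*G - 2*G*(6 - (-14/9 + H²/9))) = 3*(8 + 10*G - 2*G*(6 + (14/9 - H²/9))) = 3*(8 + 10*G - 2*G*(68/9 - H²/9)) = 24 + 30*G - 6*G*(68/9 - H²/9))
N(T) = -13/5 (N(T) = -(14 - 1*1)/5 = -(14 - 1)/5 = -⅕*13 = -13/5)
N(d(6, -6)) + 1501 = -13/5 + 1501 = 7492/5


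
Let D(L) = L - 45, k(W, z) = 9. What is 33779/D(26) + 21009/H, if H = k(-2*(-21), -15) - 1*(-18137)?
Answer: -612554563/344774 ≈ -1776.7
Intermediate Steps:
D(L) = -45 + L
H = 18146 (H = 9 - 1*(-18137) = 9 + 18137 = 18146)
33779/D(26) + 21009/H = 33779/(-45 + 26) + 21009/18146 = 33779/(-19) + 21009*(1/18146) = 33779*(-1/19) + 21009/18146 = -33779/19 + 21009/18146 = -612554563/344774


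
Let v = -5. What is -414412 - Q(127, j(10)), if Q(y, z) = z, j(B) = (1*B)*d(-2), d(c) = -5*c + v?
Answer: -414462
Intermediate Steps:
d(c) = -5 - 5*c (d(c) = -5*c - 5 = -5 - 5*c)
j(B) = 5*B (j(B) = (1*B)*(-5 - 5*(-2)) = B*(-5 + 10) = B*5 = 5*B)
-414412 - Q(127, j(10)) = -414412 - 5*10 = -414412 - 1*50 = -414412 - 50 = -414462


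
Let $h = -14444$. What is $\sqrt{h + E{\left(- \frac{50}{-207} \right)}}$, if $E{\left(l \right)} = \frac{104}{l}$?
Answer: $\frac{8 i \sqrt{5474}}{5} \approx 118.38 i$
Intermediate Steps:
$\sqrt{h + E{\left(- \frac{50}{-207} \right)}} = \sqrt{-14444 + \frac{104}{\left(-50\right) \frac{1}{-207}}} = \sqrt{-14444 + \frac{104}{\left(-50\right) \left(- \frac{1}{207}\right)}} = \sqrt{-14444 + \frac{104}{\frac{50}{207}}} = \sqrt{-14444 + 104 \cdot \frac{207}{50}} = \sqrt{-14444 + \frac{10764}{25}} = \sqrt{- \frac{350336}{25}} = \frac{8 i \sqrt{5474}}{5}$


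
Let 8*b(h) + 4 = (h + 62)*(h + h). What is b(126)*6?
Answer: 35529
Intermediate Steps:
b(h) = -1/2 + h*(62 + h)/4 (b(h) = -1/2 + ((h + 62)*(h + h))/8 = -1/2 + ((62 + h)*(2*h))/8 = -1/2 + (2*h*(62 + h))/8 = -1/2 + h*(62 + h)/4)
b(126)*6 = (-1/2 + (1/4)*126**2 + (31/2)*126)*6 = (-1/2 + (1/4)*15876 + 1953)*6 = (-1/2 + 3969 + 1953)*6 = (11843/2)*6 = 35529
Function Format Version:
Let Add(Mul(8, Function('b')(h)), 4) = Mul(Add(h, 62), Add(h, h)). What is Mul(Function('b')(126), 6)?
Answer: 35529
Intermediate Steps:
Function('b')(h) = Add(Rational(-1, 2), Mul(Rational(1, 4), h, Add(62, h))) (Function('b')(h) = Add(Rational(-1, 2), Mul(Rational(1, 8), Mul(Add(h, 62), Add(h, h)))) = Add(Rational(-1, 2), Mul(Rational(1, 8), Mul(Add(62, h), Mul(2, h)))) = Add(Rational(-1, 2), Mul(Rational(1, 8), Mul(2, h, Add(62, h)))) = Add(Rational(-1, 2), Mul(Rational(1, 4), h, Add(62, h))))
Mul(Function('b')(126), 6) = Mul(Add(Rational(-1, 2), Mul(Rational(1, 4), Pow(126, 2)), Mul(Rational(31, 2), 126)), 6) = Mul(Add(Rational(-1, 2), Mul(Rational(1, 4), 15876), 1953), 6) = Mul(Add(Rational(-1, 2), 3969, 1953), 6) = Mul(Rational(11843, 2), 6) = 35529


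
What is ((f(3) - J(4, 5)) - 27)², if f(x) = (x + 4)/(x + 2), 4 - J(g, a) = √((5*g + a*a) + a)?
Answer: 23154/25 - 296*√2 ≈ 507.55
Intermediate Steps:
J(g, a) = 4 - √(a + a² + 5*g) (J(g, a) = 4 - √((5*g + a*a) + a) = 4 - √((5*g + a²) + a) = 4 - √((a² + 5*g) + a) = 4 - √(a + a² + 5*g))
f(x) = (4 + x)/(2 + x)
((f(3) - J(4, 5)) - 27)² = (((4 + 3)/(2 + 3) - (4 - √(5 + 5² + 5*4))) - 27)² = ((7/5 - (4 - √(5 + 25 + 20))) - 27)² = (((⅕)*7 - (4 - √50)) - 27)² = ((7/5 - (4 - 5*√2)) - 27)² = ((7/5 + (-4 + 5*√2)) - 27)² = ((-13/5 + 5*√2) - 27)² = (-148/5 + 5*√2)²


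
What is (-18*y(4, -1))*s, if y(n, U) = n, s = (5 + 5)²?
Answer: -7200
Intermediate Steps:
s = 100 (s = 10² = 100)
(-18*y(4, -1))*s = -18*4*100 = -72*100 = -7200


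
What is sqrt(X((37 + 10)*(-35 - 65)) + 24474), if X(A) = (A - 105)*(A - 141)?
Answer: sqrt(23285479) ≈ 4825.5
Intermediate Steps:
X(A) = (-141 + A)*(-105 + A) (X(A) = (-105 + A)*(-141 + A) = (-141 + A)*(-105 + A))
sqrt(X((37 + 10)*(-35 - 65)) + 24474) = sqrt((14805 + ((37 + 10)*(-35 - 65))**2 - 246*(37 + 10)*(-35 - 65)) + 24474) = sqrt((14805 + (47*(-100))**2 - 11562*(-100)) + 24474) = sqrt((14805 + (-4700)**2 - 246*(-4700)) + 24474) = sqrt((14805 + 22090000 + 1156200) + 24474) = sqrt(23261005 + 24474) = sqrt(23285479)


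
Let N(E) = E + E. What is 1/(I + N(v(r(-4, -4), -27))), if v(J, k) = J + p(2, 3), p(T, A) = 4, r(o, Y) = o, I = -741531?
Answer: -1/741531 ≈ -1.3486e-6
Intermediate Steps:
v(J, k) = 4 + J (v(J, k) = J + 4 = 4 + J)
N(E) = 2*E
1/(I + N(v(r(-4, -4), -27))) = 1/(-741531 + 2*(4 - 4)) = 1/(-741531 + 2*0) = 1/(-741531 + 0) = 1/(-741531) = -1/741531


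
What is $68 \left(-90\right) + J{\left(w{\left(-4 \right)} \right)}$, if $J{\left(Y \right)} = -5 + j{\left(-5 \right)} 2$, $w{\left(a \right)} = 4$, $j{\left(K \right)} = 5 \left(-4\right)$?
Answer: $-6165$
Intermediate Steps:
$j{\left(K \right)} = -20$
$J{\left(Y \right)} = -45$ ($J{\left(Y \right)} = -5 - 40 = -45$)
$68 \left(-90\right) + J{\left(w{\left(-4 \right)} \right)} = 68 \left(-90\right) - 45 = -6120 - 45 = -6165$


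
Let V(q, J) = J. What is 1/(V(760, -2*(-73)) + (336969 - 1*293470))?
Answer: 1/43645 ≈ 2.2912e-5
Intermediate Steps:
1/(V(760, -2*(-73)) + (336969 - 1*293470)) = 1/(-2*(-73) + (336969 - 1*293470)) = 1/(146 + (336969 - 293470)) = 1/(146 + 43499) = 1/43645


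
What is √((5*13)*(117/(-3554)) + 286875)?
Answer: 3*√402607444370/3554 ≈ 535.61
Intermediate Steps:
√((5*13)*(117/(-3554)) + 286875) = √(65*(117*(-1/3554)) + 286875) = √(65*(-117/3554) + 286875) = √(-7605/3554 + 286875) = √(1019546145/3554) = 3*√402607444370/3554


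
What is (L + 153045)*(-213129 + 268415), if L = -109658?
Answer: 2398693682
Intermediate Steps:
(L + 153045)*(-213129 + 268415) = (-109658 + 153045)*(-213129 + 268415) = 43387*55286 = 2398693682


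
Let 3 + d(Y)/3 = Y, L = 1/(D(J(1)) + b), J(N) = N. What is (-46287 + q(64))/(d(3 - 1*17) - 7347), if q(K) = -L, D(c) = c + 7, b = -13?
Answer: 115717/18495 ≈ 6.2567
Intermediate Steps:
D(c) = 7 + c
L = -⅕ (L = 1/((7 + 1) - 13) = 1/(8 - 13) = 1/(-5) = -⅕ ≈ -0.20000)
d(Y) = -9 + 3*Y
q(K) = ⅕ (q(K) = -1*(-⅕) = ⅕)
(-46287 + q(64))/(d(3 - 1*17) - 7347) = (-46287 + ⅕)/((-9 + 3*(3 - 1*17)) - 7347) = -231434/(5*((-9 + 3*(3 - 17)) - 7347)) = -231434/(5*((-9 + 3*(-14)) - 7347)) = -231434/(5*((-9 - 42) - 7347)) = -231434/(5*(-51 - 7347)) = -231434/5/(-7398) = -231434/5*(-1/7398) = 115717/18495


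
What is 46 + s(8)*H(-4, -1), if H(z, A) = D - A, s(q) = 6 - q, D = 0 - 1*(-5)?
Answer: 34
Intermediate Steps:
D = 5 (D = 0 + 5 = 5)
H(z, A) = 5 - A
46 + s(8)*H(-4, -1) = 46 + (6 - 1*8)*(5 - 1*(-1)) = 46 + (6 - 8)*(5 + 1) = 46 - 2*6 = 46 - 12 = 34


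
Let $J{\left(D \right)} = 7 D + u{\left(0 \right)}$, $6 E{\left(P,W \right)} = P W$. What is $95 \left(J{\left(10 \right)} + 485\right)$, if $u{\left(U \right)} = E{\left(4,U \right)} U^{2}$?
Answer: $52725$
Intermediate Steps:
$E{\left(P,W \right)} = \frac{P W}{6}$
$u{\left(U \right)} = \frac{2 U^{3}}{3}$ ($u{\left(U \right)} = \frac{1}{6} \cdot 4 U U^{2} = \frac{2 U}{3} U^{2} = \frac{2 U^{3}}{3}$)
$J{\left(D \right)} = 7 D$ ($J{\left(D \right)} = 7 D + \frac{2 \cdot 0^{3}}{3} = 7 D + \frac{2}{3} \cdot 0 = 7 D + 0 = 7 D$)
$95 \left(J{\left(10 \right)} + 485\right) = 95 \left(7 \cdot 10 + 485\right) = 95 \left(70 + 485\right) = 95 \cdot 555 = 52725$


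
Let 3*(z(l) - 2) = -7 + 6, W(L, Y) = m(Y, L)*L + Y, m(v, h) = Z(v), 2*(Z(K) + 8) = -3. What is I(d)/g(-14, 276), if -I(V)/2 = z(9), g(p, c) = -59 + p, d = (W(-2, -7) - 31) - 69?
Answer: 10/219 ≈ 0.045662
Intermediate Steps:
Z(K) = -19/2 (Z(K) = -8 + (½)*(-3) = -8 - 3/2 = -19/2)
m(v, h) = -19/2
W(L, Y) = Y - 19*L/2 (W(L, Y) = -19*L/2 + Y = Y - 19*L/2)
z(l) = 5/3 (z(l) = 2 + (-7 + 6)/3 = 2 + (⅓)*(-1) = 2 - ⅓ = 5/3)
d = -88 (d = ((-7 - 19/2*(-2)) - 31) - 69 = ((-7 + 19) - 31) - 69 = (12 - 31) - 69 = -19 - 69 = -88)
I(V) = -10/3 (I(V) = -2*5/3 = -10/3)
I(d)/g(-14, 276) = -10/(3*(-59 - 14)) = -10/3/(-73) = -10/3*(-1/73) = 10/219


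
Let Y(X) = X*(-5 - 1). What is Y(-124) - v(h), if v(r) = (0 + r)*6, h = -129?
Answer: 1518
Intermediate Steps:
v(r) = 6*r (v(r) = r*6 = 6*r)
Y(X) = -6*X (Y(X) = X*(-6) = -6*X)
Y(-124) - v(h) = -6*(-124) - 6*(-129) = 744 - 1*(-774) = 744 + 774 = 1518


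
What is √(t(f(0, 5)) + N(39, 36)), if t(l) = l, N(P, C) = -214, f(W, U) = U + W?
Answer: I*√209 ≈ 14.457*I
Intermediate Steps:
√(t(f(0, 5)) + N(39, 36)) = √((5 + 0) - 214) = √(5 - 214) = √(-209) = I*√209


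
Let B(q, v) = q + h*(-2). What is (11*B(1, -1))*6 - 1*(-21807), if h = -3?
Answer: 22269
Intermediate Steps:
B(q, v) = 6 + q (B(q, v) = q - 3*(-2) = q + 6 = 6 + q)
(11*B(1, -1))*6 - 1*(-21807) = (11*(6 + 1))*6 - 1*(-21807) = (11*7)*6 + 21807 = 77*6 + 21807 = 462 + 21807 = 22269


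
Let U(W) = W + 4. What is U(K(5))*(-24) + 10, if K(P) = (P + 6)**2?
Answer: -2990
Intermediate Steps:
K(P) = (6 + P)**2
U(W) = 4 + W
U(K(5))*(-24) + 10 = (4 + (6 + 5)**2)*(-24) + 10 = (4 + 11**2)*(-24) + 10 = (4 + 121)*(-24) + 10 = 125*(-24) + 10 = -3000 + 10 = -2990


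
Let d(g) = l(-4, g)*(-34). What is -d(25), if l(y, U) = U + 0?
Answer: 850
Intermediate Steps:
l(y, U) = U
d(g) = -34*g (d(g) = g*(-34) = -34*g)
-d(25) = -(-34)*25 = -1*(-850) = 850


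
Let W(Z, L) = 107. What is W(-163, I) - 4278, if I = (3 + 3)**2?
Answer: -4171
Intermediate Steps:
I = 36 (I = 6**2 = 36)
W(-163, I) - 4278 = 107 - 4278 = -4171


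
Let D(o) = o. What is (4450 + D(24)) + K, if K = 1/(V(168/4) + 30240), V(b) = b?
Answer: 135481669/30282 ≈ 4474.0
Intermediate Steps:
K = 1/30282 (K = 1/(168/4 + 30240) = 1/(168*(1/4) + 30240) = 1/(42 + 30240) = 1/30282 ≈ 3.3023e-5)
(4450 + D(24)) + K = (4450 + 24) + 1/30282 = 4474 + 1/30282 = 135481669/30282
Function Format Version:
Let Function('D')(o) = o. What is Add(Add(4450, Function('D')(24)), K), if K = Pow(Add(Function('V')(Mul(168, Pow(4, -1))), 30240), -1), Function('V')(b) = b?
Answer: Rational(135481669, 30282) ≈ 4474.0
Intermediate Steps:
K = Rational(1, 30282) (K = Pow(Add(Mul(168, Pow(4, -1)), 30240), -1) = Pow(Add(Mul(168, Rational(1, 4)), 30240), -1) = Pow(Add(42, 30240), -1) = Pow(30282, -1) = Rational(1, 30282) ≈ 3.3023e-5)
Add(Add(4450, Function('D')(24)), K) = Add(Add(4450, 24), Rational(1, 30282)) = Add(4474, Rational(1, 30282)) = Rational(135481669, 30282)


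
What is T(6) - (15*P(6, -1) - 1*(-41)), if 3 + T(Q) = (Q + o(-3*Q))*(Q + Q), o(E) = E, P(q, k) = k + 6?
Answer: -263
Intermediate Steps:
P(q, k) = 6 + k
T(Q) = -3 - 4*Q**2 (T(Q) = -3 + (Q - 3*Q)*(Q + Q) = -3 + (-2*Q)*(2*Q) = -3 - 4*Q**2)
T(6) - (15*P(6, -1) - 1*(-41)) = (-3 - 4*6**2) - (15*(6 - 1) - 1*(-41)) = (-3 - 4*36) - (15*5 + 41) = (-3 - 144) - (75 + 41) = -147 - 1*116 = -147 - 116 = -263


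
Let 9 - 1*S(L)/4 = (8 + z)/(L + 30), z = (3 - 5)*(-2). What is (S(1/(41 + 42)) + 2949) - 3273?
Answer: -721392/2491 ≈ -289.60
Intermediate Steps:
z = 4 (z = -2*(-2) = 4)
S(L) = 36 - 48/(30 + L) (S(L) = 36 - 4*(8 + 4)/(L + 30) = 36 - 48/(30 + L))
(S(1/(41 + 42)) + 2949) - 3273 = (12*(86 + 3/(41 + 42))/(30 + 1/(41 + 42)) + 2949) - 3273 = (12*(86 + 3/83)/(30 + 1/83) + 2949) - 3273 = (12*(86 + 3*(1/83))/(30 + 1/83) + 2949) - 3273 = (12*(86 + 3/83)/(2491/83) + 2949) - 3273 = (12*(83/2491)*(7141/83) + 2949) - 3273 = (85692/2491 + 2949) - 3273 = 7431651/2491 - 3273 = -721392/2491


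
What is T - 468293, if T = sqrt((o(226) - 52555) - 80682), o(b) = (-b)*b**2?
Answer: -468293 + I*sqrt(11676413) ≈ -4.6829e+5 + 3417.1*I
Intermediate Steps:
o(b) = -b**3
T = I*sqrt(11676413) (T = sqrt((-1*226**3 - 52555) - 80682) = sqrt((-1*11543176 - 52555) - 80682) = sqrt((-11543176 - 52555) - 80682) = sqrt(-11595731 - 80682) = sqrt(-11676413) = I*sqrt(11676413) ≈ 3417.1*I)
T - 468293 = I*sqrt(11676413) - 468293 = -468293 + I*sqrt(11676413)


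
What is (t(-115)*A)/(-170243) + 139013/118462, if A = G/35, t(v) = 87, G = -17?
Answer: 828484860863/705856419310 ≈ 1.1737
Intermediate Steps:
A = -17/35 ≈ -0.48571
(t(-115)*A)/(-170243) + 139013/118462 = (87*(-17/35))/(-170243) + 139013/118462 = -1479/35*(-1/170243) + 139013*(1/118462) = 1479/5958505 + 139013/118462 = 828484860863/705856419310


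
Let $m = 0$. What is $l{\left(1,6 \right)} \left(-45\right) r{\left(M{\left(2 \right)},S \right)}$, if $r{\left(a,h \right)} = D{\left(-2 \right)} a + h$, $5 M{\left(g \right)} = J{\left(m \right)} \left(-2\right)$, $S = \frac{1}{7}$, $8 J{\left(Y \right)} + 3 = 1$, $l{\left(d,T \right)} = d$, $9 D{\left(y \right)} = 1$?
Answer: $- \frac{97}{14} \approx -6.9286$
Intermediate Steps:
$D{\left(y \right)} = \frac{1}{9}$ ($D{\left(y \right)} = \frac{1}{9} \cdot 1 = \frac{1}{9}$)
$J{\left(Y \right)} = - \frac{1}{4}$ ($J{\left(Y \right)} = - \frac{3}{8} + \frac{1}{8} \cdot 1 = - \frac{3}{8} + \frac{1}{8} = - \frac{1}{4}$)
$S = \frac{1}{7} \approx 0.14286$
$M{\left(g \right)} = \frac{1}{10}$ ($M{\left(g \right)} = \frac{\left(- \frac{1}{4}\right) \left(-2\right)}{5} = \frac{1}{5} \cdot \frac{1}{2} = \frac{1}{10}$)
$r{\left(a,h \right)} = h + \frac{a}{9}$ ($r{\left(a,h \right)} = \frac{a}{9} + h = h + \frac{a}{9}$)
$l{\left(1,6 \right)} \left(-45\right) r{\left(M{\left(2 \right)},S \right)} = 1 \left(-45\right) \left(\frac{1}{7} + \frac{1}{9} \cdot \frac{1}{10}\right) = - 45 \left(\frac{1}{7} + \frac{1}{90}\right) = \left(-45\right) \frac{97}{630} = - \frac{97}{14}$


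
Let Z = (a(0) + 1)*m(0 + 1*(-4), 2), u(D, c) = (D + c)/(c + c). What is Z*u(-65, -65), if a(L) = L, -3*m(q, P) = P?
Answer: -2/3 ≈ -0.66667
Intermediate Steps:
m(q, P) = -P/3
u(D, c) = (D + c)/(2*c) (u(D, c) = (D + c)/((2*c)) = (D + c)*(1/(2*c)) = (D + c)/(2*c))
Z = -2/3 (Z = (0 + 1)*(-1/3*2) = 1*(-2/3) = -2/3 ≈ -0.66667)
Z*u(-65, -65) = -(-65 - 65)/(3*(-65)) = -(-1)*(-130)/(3*65) = -2/3*1 = -2/3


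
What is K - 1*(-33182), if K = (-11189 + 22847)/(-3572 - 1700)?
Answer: 87461923/2636 ≈ 33180.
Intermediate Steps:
K = -5829/2636 (K = 11658/(-5272) = 11658*(-1/5272) = -5829/2636 ≈ -2.2113)
K - 1*(-33182) = -5829/2636 - 1*(-33182) = -5829/2636 + 33182 = 87461923/2636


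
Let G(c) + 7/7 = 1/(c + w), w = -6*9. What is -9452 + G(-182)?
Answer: -2230909/236 ≈ -9453.0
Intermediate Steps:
w = -54
G(c) = -1 + 1/(-54 + c) (G(c) = -1 + 1/(c - 54) = -1 + 1/(-54 + c))
-9452 + G(-182) = -9452 + (55 - 1*(-182))/(-54 - 182) = -9452 + (55 + 182)/(-236) = -9452 - 1/236*237 = -9452 - 237/236 = -2230909/236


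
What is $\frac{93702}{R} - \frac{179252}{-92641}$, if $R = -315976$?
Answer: $\frac{23979341485}{14636166308} \approx 1.6384$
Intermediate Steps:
$\frac{93702}{R} - \frac{179252}{-92641} = \frac{93702}{-315976} - \frac{179252}{-92641} = 93702 \left(- \frac{1}{315976}\right) - - \frac{179252}{92641} = - \frac{46851}{157988} + \frac{179252}{92641} = \frac{23979341485}{14636166308}$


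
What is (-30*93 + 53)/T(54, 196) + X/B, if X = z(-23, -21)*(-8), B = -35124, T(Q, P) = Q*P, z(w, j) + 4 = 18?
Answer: -1130345/4425624 ≈ -0.25541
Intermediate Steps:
z(w, j) = 14 (z(w, j) = -4 + 18 = 14)
T(Q, P) = P*Q
X = -112 (X = 14*(-8) = -112)
(-30*93 + 53)/T(54, 196) + X/B = (-30*93 + 53)/((196*54)) - 112/(-35124) = (-2790 + 53)/10584 - 112*(-1/35124) = -2737*1/10584 + 28/8781 = -391/1512 + 28/8781 = -1130345/4425624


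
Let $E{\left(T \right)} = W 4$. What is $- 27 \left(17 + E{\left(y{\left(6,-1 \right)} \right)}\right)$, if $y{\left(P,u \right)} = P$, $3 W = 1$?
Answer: $-495$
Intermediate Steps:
$W = \frac{1}{3}$ ($W = \frac{1}{3} \cdot 1 = \frac{1}{3} \approx 0.33333$)
$E{\left(T \right)} = \frac{4}{3}$ ($E{\left(T \right)} = \frac{1}{3} \cdot 4 = \frac{4}{3}$)
$- 27 \left(17 + E{\left(y{\left(6,-1 \right)} \right)}\right) = - 27 \left(17 + \frac{4}{3}\right) = \left(-27\right) \frac{55}{3} = -495$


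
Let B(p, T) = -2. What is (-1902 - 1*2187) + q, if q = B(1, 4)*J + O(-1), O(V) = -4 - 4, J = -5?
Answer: -4087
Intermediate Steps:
O(V) = -8
q = 2 (q = -2*(-5) - 8 = 10 - 8 = 2)
(-1902 - 1*2187) + q = (-1902 - 1*2187) + 2 = (-1902 - 2187) + 2 = -4089 + 2 = -4087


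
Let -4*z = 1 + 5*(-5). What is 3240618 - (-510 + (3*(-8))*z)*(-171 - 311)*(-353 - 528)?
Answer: 280956486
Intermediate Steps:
z = 6 (z = -(1 + 5*(-5))/4 = -(1 - 25)/4 = -¼*(-24) = 6)
3240618 - (-510 + (3*(-8))*z)*(-171 - 311)*(-353 - 528) = 3240618 - (-510 + (3*(-8))*6)*(-171 - 311)*(-353 - 528) = 3240618 - (-510 - 24*6)*(-482*(-881)) = 3240618 - (-510 - 144)*424642 = 3240618 - (-654)*424642 = 3240618 - 1*(-277715868) = 3240618 + 277715868 = 280956486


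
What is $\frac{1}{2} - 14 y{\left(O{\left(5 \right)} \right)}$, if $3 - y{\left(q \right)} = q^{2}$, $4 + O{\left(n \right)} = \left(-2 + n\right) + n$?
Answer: $\frac{365}{2} \approx 182.5$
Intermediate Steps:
$O{\left(n \right)} = -6 + 2 n$ ($O{\left(n \right)} = -4 + \left(\left(-2 + n\right) + n\right) = -4 + \left(-2 + 2 n\right) = -6 + 2 n$)
$y{\left(q \right)} = 3 - q^{2}$
$\frac{1}{2} - 14 y{\left(O{\left(5 \right)} \right)} = \frac{1}{2} - 14 \left(3 - \left(-6 + 2 \cdot 5\right)^{2}\right) = \frac{1}{2} - 14 \left(3 - \left(-6 + 10\right)^{2}\right) = \frac{1}{2} - 14 \left(3 - 4^{2}\right) = \frac{1}{2} - 14 \left(3 - 16\right) = \frac{1}{2} - -182 = \frac{1}{2} + 182 = \frac{365}{2}$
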